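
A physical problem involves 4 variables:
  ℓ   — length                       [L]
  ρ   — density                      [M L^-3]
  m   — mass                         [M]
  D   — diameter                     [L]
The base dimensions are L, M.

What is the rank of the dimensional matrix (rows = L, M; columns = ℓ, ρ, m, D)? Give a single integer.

Write exponents as rows L,M / cols ℓ,ρ,m,D:
  L: [ 1 -3  0  1]
  M: [ 0  1  1  0]
Row reduction gives pivot columns ℓ,ρ; rank = 2

2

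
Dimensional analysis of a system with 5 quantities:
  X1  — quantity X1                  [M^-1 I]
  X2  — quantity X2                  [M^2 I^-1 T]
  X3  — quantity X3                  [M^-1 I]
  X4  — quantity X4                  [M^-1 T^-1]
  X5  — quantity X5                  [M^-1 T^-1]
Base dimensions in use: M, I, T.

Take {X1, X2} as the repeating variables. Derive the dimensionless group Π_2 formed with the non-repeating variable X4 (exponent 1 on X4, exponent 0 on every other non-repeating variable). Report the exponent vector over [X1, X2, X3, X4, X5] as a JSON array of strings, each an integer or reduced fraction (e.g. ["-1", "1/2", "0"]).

Exponent matrix [M,I,T] × [X1,X2,X3,X4,X5]:
  M: [-1  2 -1 -1 -1]
  I: [ 1 -1  1  0  0]
  T: [ 0  1  0 -1 -1]
RREF → pivots at {X1,X2} ⇒ r = 2
Pivot set = {X1,X2}, free = {X3,X4,X5}
RREF:
  r0: [   1    0    1   -1   -1]
  r1: [   0    1    0   -1   -1]
  r2: [   0    0    0    0    0]
Fix exponent of X4 at 1, X3 at 0, X5 at 0; solve each RREF row for its pivot's exponent:
  r0: exp(X1) + (-1)·1 = 0 ⇒ exp(X1) = 1
  r1: exp(X2) + (-1)·1 = 0 ⇒ exp(X2) = 1
Π_2 = X1 · X2 · X4

["1", "1", "0", "1", "0"]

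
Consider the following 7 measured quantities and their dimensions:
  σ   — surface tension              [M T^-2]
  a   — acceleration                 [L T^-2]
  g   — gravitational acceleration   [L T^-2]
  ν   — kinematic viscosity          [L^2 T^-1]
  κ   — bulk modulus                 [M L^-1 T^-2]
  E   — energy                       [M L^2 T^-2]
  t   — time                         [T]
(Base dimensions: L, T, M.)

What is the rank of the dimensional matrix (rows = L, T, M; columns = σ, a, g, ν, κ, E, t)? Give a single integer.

3

Write exponents as rows L,T,M / cols σ,a,g,ν,κ,E,t:
  L: [ 0  1  1  2 -1  2  0]
  T: [-2 -2 -2 -1 -2 -2  1]
  M: [ 1  0  0  0  1  1  0]
Echelon form has 3 nonzero rows (pivots: σ,a,ν)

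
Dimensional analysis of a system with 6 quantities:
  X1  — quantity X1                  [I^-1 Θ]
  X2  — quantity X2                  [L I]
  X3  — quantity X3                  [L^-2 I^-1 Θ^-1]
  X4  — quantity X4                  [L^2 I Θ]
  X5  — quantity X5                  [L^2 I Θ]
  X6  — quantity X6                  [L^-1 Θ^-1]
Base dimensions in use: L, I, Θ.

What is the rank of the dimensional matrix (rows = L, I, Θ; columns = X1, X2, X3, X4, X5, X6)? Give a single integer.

Dimensional matrix (L×I×Θ by X1×X2×X3×X4×X5×X6):
  L: [ 0  1 -2  2  2 -1]
  I: [-1  1 -1  1  1  0]
  Θ: [ 1  0 -1  1  1 -1]
Echelon form has 2 nonzero rows (pivots: X1,X2)

2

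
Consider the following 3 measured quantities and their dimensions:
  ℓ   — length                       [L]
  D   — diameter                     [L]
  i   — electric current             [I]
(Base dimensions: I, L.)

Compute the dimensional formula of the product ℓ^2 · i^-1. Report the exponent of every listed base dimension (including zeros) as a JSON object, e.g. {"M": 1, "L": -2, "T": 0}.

Dimensional matrix (I×L by ℓ×D×i):
  I: [ 0  0  1]
  L: [ 1  1  0]
  [I]: (2)·0+(-1)·1 = -1
  [L]: (2)·1+(-1)·0 = 2
⇒ I^-1 L^2

{"I": -1, "L": 2}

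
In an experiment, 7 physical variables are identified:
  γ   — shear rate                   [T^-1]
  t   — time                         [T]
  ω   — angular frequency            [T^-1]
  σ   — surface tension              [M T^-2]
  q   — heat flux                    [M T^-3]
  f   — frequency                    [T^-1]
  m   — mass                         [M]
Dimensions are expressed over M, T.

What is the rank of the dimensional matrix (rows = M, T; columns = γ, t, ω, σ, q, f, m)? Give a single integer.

2

Dimensional matrix (M×T by γ×t×ω×σ×q×f×m):
  M: [ 0  0  0  1  1  0  1]
  T: [-1  1 -1 -2 -3 -1  0]
Row reduction gives pivot columns γ,σ; rank = 2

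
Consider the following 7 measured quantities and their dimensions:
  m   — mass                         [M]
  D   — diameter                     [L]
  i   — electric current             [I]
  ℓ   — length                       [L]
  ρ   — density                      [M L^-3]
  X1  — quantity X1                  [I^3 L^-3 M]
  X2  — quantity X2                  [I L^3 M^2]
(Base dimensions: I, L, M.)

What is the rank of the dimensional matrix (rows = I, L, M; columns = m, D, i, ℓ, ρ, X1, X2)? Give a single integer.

Dimensional matrix (I×L×M by m×D×i×ℓ×ρ×X1×X2):
  I: [ 0  0  1  0  0  3  1]
  L: [ 0  1  0  1 -3 -3  3]
  M: [ 1  0  0  0  1  1  2]
RREF → pivots at {m,D,i} ⇒ r = 3

3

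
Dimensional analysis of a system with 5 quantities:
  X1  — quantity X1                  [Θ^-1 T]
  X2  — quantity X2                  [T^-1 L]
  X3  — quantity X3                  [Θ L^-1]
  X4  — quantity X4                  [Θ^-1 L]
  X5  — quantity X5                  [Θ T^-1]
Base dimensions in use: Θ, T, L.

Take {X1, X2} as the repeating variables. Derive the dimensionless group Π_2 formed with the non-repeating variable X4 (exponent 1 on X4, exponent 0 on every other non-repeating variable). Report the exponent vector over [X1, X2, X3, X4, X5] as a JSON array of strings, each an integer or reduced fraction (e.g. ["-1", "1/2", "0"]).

Dimensional matrix (Θ×T×L by X1×X2×X3×X4×X5):
  Θ: [-1  0  1 -1  1]
  T: [ 1 -1  0  0 -1]
  L: [ 0  1 -1  1  0]
Row reduction gives pivot columns X1,X2; rank = 2
Pivot set = {X1,X2}, free = {X3,X4,X5}
RREF:
  r0: [   1    0   -1    1   -1]
  r1: [   0    1   -1    1    0]
  r2: [   0    0    0    0    0]
Fix exponent of X4 at 1, X3 at 0, X5 at 0; solve each RREF row for its pivot's exponent:
  r0: exp(X1) + (1)·1 = 0 ⇒ exp(X1) = -1
  r1: exp(X2) + (1)·1 = 0 ⇒ exp(X2) = -1
Π_2 = X1^-1 · X2^-1 · X4

["-1", "-1", "0", "1", "0"]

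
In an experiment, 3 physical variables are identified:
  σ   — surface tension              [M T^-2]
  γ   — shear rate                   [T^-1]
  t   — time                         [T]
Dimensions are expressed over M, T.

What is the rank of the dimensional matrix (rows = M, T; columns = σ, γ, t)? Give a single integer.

Dimensional matrix (M×T by σ×γ×t):
  M: [ 1  0  0]
  T: [-2 -1  1]
Row reduction gives pivot columns σ,γ; rank = 2

2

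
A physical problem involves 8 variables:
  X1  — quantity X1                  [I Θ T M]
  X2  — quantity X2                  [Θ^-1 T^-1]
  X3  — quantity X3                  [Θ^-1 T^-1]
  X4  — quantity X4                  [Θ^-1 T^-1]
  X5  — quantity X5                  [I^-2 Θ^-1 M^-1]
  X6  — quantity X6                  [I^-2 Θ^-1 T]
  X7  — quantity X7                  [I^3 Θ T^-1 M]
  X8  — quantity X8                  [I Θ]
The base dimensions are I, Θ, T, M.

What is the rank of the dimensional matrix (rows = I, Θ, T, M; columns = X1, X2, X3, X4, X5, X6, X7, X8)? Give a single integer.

Exponent matrix [I,Θ,T,M] × [X1,X2,X3,X4,X5,X6,X7,X8]:
  I: [ 1  0  0  0 -2 -2  3  1]
  Θ: [ 1 -1 -1 -1 -1 -1  1  1]
  T: [ 1 -1 -1 -1  0  1 -1  0]
  M: [ 1  0  0  0 -1  0  1  0]
Echelon form has 3 nonzero rows (pivots: X1,X2,X5)

3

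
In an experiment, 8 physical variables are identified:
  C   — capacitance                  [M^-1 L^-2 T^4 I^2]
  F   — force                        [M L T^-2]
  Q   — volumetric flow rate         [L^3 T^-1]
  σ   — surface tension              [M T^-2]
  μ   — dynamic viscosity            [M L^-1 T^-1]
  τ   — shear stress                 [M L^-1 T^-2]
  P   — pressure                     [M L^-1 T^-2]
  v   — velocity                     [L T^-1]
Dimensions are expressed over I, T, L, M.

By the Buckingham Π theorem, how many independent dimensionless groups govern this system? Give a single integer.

Dimensional matrix (I×T×L×M by C×F×Q×σ×μ×τ×P×v):
  I: [ 2  0  0  0  0  0  0  0]
  T: [ 4 -2 -1 -2 -1 -2 -2 -1]
  L: [-2  1  3  0 -1 -1 -1  1]
  M: [-1  1  0  1  1  1  1  0]
Row reduction gives pivot columns C,F,Q,σ; rank = 4
Π count = n − r = 8 − 4 = 4

4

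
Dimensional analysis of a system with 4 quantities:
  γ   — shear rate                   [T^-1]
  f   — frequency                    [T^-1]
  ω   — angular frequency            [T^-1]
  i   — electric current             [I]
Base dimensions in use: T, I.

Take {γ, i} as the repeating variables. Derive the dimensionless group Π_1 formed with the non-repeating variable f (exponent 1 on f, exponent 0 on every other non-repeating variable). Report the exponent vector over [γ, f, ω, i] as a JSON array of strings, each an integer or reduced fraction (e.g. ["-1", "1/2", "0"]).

["-1", "1", "0", "0"]

Exponent matrix [T,I] × [γ,f,ω,i]:
  T: [-1 -1 -1  0]
  I: [ 0  0  0  1]
RREF → pivots at {γ,i} ⇒ r = 2
Pivot set = {γ,i}, free = {f,ω}
RREF:
  r0: [   1    1    1    0]
  r1: [   0    0    0    1]
Fix exponent of f at 1, ω at 0; solve each RREF row for its pivot's exponent:
  r0: exp(γ) + (1)·1 = 0 ⇒ exp(γ) = -1
  r1: exp(i) + (0)·1 = 0 ⇒ exp(i) = 0
Π_1 = γ^-1 · f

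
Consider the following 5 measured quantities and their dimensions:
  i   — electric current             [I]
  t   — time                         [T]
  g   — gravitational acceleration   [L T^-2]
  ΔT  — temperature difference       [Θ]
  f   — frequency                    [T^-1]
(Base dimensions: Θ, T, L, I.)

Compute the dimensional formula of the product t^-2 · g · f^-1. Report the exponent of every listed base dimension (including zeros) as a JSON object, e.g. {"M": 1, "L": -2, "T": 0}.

{"Θ": 0, "T": -3, "L": 1, "I": 0}

Exponent matrix [Θ,T,L,I] × [i,t,g,ΔT,f]:
  Θ: [ 0  0  0  1  0]
  T: [ 0  1 -2  0 -1]
  L: [ 0  0  1  0  0]
  I: [ 1  0  0  0  0]
  [Θ]: (-2)·0+(1)·0+(-1)·0 = 0
  [T]: (-2)·1+(1)·-2+(-1)·-1 = -3
  [L]: (-2)·0+(1)·1+(-1)·0 = 1
  [I]: (-2)·0+(1)·0+(-1)·0 = 0
⇒ T^-3 L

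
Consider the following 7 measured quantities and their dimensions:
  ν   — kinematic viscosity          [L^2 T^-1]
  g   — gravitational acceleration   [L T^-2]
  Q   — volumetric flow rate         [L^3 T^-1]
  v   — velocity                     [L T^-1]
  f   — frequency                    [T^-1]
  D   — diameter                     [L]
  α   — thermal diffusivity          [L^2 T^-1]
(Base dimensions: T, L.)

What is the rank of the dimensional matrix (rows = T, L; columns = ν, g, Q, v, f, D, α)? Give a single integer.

Write exponents as rows T,L / cols ν,g,Q,v,f,D,α:
  T: [-1 -2 -1 -1 -1  0 -1]
  L: [ 2  1  3  1  0  1  2]
Row reduction gives pivot columns ν,g; rank = 2

2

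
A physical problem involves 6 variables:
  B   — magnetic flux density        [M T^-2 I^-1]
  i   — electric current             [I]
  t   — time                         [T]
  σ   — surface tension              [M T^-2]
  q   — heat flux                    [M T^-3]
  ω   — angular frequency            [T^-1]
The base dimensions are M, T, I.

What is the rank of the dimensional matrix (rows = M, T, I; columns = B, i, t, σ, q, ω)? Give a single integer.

3

Write exponents as rows M,T,I / cols B,i,t,σ,q,ω:
  M: [ 1  0  0  1  1  0]
  T: [-2  0  1 -2 -3 -1]
  I: [-1  1  0  0  0  0]
Echelon form has 3 nonzero rows (pivots: B,i,t)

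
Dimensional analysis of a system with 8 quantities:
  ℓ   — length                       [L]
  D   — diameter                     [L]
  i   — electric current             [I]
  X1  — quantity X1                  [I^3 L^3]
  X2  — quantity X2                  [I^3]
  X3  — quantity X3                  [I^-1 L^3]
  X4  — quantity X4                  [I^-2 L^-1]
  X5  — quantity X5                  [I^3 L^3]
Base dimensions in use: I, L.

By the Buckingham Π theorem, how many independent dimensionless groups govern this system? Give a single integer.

Exponent matrix [I,L] × [ℓ,D,i,X1,X2,X3,X4,X5]:
  I: [ 0  0  1  3  3 -1 -2  3]
  L: [ 1  1  0  3  0  3 -1  3]
RREF → pivots at {ℓ,i} ⇒ r = 2
n=8, r=2 ⇒ 6 dimensionless groups

6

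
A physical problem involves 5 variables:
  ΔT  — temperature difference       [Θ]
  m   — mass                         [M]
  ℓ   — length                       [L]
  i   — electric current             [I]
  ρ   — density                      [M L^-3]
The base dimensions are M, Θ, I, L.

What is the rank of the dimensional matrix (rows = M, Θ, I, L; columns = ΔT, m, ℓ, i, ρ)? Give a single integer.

4

Exponent matrix [M,Θ,I,L] × [ΔT,m,ℓ,i,ρ]:
  M: [ 0  1  0  0  1]
  Θ: [ 1  0  0  0  0]
  I: [ 0  0  0  1  0]
  L: [ 0  0  1  0 -3]
Echelon form has 4 nonzero rows (pivots: ΔT,m,ℓ,i)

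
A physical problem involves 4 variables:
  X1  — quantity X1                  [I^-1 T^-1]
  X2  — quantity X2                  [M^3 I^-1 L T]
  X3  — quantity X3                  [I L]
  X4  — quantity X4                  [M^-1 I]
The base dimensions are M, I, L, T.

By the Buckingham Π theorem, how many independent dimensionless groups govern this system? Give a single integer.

1

Write exponents as rows M,I,L,T / cols X1,X2,X3,X4:
  M: [ 0  3  0 -1]
  I: [-1 -1  1  1]
  L: [ 0  1  1  0]
  T: [-1  1  0  0]
RREF → pivots at {X1,X2,X3} ⇒ r = 3
n=4, r=3 ⇒ 1 dimensionless group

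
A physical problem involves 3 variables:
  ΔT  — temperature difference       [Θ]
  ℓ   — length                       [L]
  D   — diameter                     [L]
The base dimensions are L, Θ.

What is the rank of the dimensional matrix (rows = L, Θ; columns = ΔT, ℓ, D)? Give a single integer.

2

Exponent matrix [L,Θ] × [ΔT,ℓ,D]:
  L: [ 0  1  1]
  Θ: [ 1  0  0]
Echelon form has 2 nonzero rows (pivots: ΔT,ℓ)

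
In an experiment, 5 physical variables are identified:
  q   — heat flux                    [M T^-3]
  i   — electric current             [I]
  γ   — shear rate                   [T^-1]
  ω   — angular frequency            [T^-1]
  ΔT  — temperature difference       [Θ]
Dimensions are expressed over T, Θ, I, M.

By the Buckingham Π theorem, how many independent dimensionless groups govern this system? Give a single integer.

1

Write exponents as rows T,Θ,I,M / cols q,i,γ,ω,ΔT:
  T: [-3  0 -1 -1  0]
  Θ: [ 0  0  0  0  1]
  I: [ 0  1  0  0  0]
  M: [ 1  0  0  0  0]
RREF → pivots at {q,i,γ,ΔT} ⇒ r = 4
n=5, r=4 ⇒ 1 dimensionless group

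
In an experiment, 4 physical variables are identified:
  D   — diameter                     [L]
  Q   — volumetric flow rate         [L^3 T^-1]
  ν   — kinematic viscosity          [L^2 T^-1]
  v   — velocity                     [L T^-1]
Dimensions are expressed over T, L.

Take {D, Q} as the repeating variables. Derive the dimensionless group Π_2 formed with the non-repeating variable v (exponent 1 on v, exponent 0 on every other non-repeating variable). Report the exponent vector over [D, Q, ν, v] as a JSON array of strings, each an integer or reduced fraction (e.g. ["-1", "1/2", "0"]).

["2", "-1", "0", "1"]

Exponent matrix [T,L] × [D,Q,ν,v]:
  T: [ 0 -1 -1 -1]
  L: [ 1  3  2  1]
Row reduction gives pivot columns D,Q; rank = 2
Repeat: D,Q; free: ν,v
RREF:
  r0: [   1    0   -1   -2]
  r1: [   0    1    1    1]
Fix exponent of v at 1, ν at 0; solve each RREF row for its pivot's exponent:
  r0: exp(D) + (-2)·1 = 0 ⇒ exp(D) = 2
  r1: exp(Q) + (1)·1 = 0 ⇒ exp(Q) = -1
Π_2 = D^2 · Q^-1 · v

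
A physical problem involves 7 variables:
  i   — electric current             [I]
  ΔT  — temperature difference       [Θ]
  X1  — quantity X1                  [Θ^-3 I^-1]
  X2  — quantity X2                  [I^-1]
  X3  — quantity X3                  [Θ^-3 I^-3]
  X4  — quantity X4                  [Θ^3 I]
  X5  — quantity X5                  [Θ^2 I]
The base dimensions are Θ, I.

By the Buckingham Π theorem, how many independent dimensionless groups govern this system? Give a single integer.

5

Write exponents as rows Θ,I / cols i,ΔT,X1,X2,X3,X4,X5:
  Θ: [ 0  1 -3  0 -3  3  2]
  I: [ 1  0 -1 -1 -3  1  1]
Row reduction gives pivot columns i,ΔT; rank = 2
n=7, r=2 ⇒ 5 dimensionless groups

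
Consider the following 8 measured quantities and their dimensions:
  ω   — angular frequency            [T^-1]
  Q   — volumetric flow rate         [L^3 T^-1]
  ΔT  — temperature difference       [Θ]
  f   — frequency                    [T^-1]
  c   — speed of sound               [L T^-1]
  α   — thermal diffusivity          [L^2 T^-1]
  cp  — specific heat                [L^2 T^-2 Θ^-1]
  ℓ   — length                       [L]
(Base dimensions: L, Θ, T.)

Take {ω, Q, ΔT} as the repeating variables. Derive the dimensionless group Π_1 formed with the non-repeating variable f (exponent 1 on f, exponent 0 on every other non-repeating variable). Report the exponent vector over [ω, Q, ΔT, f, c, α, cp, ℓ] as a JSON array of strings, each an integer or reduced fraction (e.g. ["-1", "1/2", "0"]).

["-1", "0", "0", "1", "0", "0", "0", "0"]

Exponent matrix [L,Θ,T] × [ω,Q,ΔT,f,c,α,cp,ℓ]:
  L: [ 0  3  0  0  1  2  2  1]
  Θ: [ 0  0  1  0  0  0 -1  0]
  T: [-1 -1  0 -1 -1 -1 -2  0]
Echelon form has 3 nonzero rows (pivots: ω,Q,ΔT)
Pivot set = {ω,Q,ΔT}, free = {f,c,α,cp,ℓ}
RREF:
  r0: [   1    0    0    1  2/3  1/3  4/3 -1/3]
  r1: [   0    1    0    0  1/3  2/3  2/3  1/3]
  r2: [   0    0    1    0    0    0   -1    0]
Fix exponent of f at 1, c at 0, α at 0, cp at 0, ℓ at 0; solve each RREF row for its pivot's exponent:
  r0: exp(ω) + (1)·1 = 0 ⇒ exp(ω) = -1
  r1: exp(Q) + (0)·1 = 0 ⇒ exp(Q) = 0
  r2: exp(ΔT) + (0)·1 = 0 ⇒ exp(ΔT) = 0
Π_1 = ω^-1 · f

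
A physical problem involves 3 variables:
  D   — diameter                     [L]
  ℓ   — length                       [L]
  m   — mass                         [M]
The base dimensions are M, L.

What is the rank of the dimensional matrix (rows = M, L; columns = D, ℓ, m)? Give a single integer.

Dimensional matrix (M×L by D×ℓ×m):
  M: [ 0  0  1]
  L: [ 1  1  0]
RREF → pivots at {D,m} ⇒ r = 2

2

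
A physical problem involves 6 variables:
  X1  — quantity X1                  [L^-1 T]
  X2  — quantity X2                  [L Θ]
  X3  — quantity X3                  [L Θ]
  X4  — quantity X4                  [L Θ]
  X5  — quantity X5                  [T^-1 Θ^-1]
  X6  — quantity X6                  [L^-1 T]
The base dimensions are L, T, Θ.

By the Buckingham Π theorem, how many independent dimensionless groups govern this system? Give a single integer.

Dimensional matrix (L×T×Θ by X1×X2×X3×X4×X5×X6):
  L: [-1  1  1  1  0 -1]
  T: [ 1  0  0  0 -1  1]
  Θ: [ 0  1  1  1 -1  0]
RREF → pivots at {X1,X2} ⇒ r = 2
Π count = n − r = 6 − 2 = 4

4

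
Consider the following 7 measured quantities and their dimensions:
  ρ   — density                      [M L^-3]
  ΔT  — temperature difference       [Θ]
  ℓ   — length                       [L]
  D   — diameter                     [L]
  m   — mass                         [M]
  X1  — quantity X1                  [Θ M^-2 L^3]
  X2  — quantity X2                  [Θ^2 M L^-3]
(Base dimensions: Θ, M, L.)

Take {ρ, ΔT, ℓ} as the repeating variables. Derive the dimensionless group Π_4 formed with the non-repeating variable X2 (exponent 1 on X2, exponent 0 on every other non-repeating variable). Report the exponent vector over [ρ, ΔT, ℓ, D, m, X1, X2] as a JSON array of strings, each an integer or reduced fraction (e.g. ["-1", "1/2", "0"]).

["-1", "-2", "0", "0", "0", "0", "1"]

Dimensional matrix (Θ×M×L by ρ×ΔT×ℓ×D×m×X1×X2):
  Θ: [ 0  1  0  0  0  1  2]
  M: [ 1  0  0  0  1 -2  1]
  L: [-3  0  1  1  0  3 -3]
Echelon form has 3 nonzero rows (pivots: ρ,ΔT,ℓ)
Repeat: ρ,ΔT,ℓ; free: D,m,X1,X2
RREF:
  r0: [   1    0    0    0    1   -2    1]
  r1: [   0    1    0    0    0    1    2]
  r2: [   0    0    1    1    3   -3    0]
Fix exponent of X2 at 1, D at 0, m at 0, X1 at 0; solve each RREF row for its pivot's exponent:
  r0: exp(ρ) + (1)·1 = 0 ⇒ exp(ρ) = -1
  r1: exp(ΔT) + (2)·1 = 0 ⇒ exp(ΔT) = -2
  r2: exp(ℓ) + (0)·1 = 0 ⇒ exp(ℓ) = 0
Π_4 = ρ^-1 · ΔT^-2 · X2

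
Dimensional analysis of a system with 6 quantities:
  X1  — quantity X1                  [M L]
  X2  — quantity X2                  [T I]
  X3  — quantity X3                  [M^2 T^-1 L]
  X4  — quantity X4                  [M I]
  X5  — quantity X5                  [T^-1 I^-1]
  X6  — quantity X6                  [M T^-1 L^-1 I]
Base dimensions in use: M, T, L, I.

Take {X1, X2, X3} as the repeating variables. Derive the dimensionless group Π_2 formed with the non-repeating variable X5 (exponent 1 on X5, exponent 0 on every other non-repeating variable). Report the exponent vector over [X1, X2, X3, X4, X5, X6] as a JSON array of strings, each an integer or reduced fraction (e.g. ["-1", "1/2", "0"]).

["0", "1", "0", "0", "1", "0"]

Exponent matrix [M,T,L,I] × [X1,X2,X3,X4,X5,X6]:
  M: [ 1  0  2  1  0  1]
  T: [ 0  1 -1  0 -1 -1]
  L: [ 1  0  1  0  0 -1]
  I: [ 0  1  0  1 -1  1]
Row reduction gives pivot columns X1,X2,X3; rank = 3
Repeat: X1,X2,X3; free: X4,X5,X6
RREF:
  r0: [   1    0    0   -1    0   -3]
  r1: [   0    1    0    1   -1    1]
  r2: [   0    0    1    1    0    2]
  r3: [   0    0    0    0    0    0]
Fix exponent of X5 at 1, X4 at 0, X6 at 0; solve each RREF row for its pivot's exponent:
  r0: exp(X1) + (0)·1 = 0 ⇒ exp(X1) = 0
  r1: exp(X2) + (-1)·1 = 0 ⇒ exp(X2) = 1
  r2: exp(X3) + (0)·1 = 0 ⇒ exp(X3) = 0
Π_2 = X2 · X5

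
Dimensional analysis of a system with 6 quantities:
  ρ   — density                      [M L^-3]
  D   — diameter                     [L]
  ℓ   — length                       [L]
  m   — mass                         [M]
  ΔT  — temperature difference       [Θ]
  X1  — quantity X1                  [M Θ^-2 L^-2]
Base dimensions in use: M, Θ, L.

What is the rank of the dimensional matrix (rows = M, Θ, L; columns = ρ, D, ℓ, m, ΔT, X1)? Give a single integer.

Write exponents as rows M,Θ,L / cols ρ,D,ℓ,m,ΔT,X1:
  M: [ 1  0  0  1  0  1]
  Θ: [ 0  0  0  0  1 -2]
  L: [-3  1  1  0  0 -2]
RREF → pivots at {ρ,D,ΔT} ⇒ r = 3

3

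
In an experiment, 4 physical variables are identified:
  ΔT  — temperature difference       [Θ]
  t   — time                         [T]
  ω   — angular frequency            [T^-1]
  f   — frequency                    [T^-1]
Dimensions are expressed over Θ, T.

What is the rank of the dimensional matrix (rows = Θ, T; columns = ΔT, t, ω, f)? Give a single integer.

Write exponents as rows Θ,T / cols ΔT,t,ω,f:
  Θ: [ 1  0  0  0]
  T: [ 0  1 -1 -1]
RREF → pivots at {ΔT,t} ⇒ r = 2

2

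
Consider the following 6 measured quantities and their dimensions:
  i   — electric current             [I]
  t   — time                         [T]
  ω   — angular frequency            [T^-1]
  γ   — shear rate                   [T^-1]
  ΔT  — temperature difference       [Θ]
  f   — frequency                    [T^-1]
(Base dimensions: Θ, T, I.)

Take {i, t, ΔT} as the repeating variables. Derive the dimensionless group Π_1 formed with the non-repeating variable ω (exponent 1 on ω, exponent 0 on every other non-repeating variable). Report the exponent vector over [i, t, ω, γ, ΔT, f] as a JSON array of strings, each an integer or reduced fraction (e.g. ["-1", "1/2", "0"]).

["0", "1", "1", "0", "0", "0"]

Write exponents as rows Θ,T,I / cols i,t,ω,γ,ΔT,f:
  Θ: [ 0  0  0  0  1  0]
  T: [ 0  1 -1 -1  0 -1]
  I: [ 1  0  0  0  0  0]
Row reduction gives pivot columns i,t,ΔT; rank = 3
Pivot set = {i,t,ΔT}, free = {ω,γ,f}
RREF:
  r0: [   1    0    0    0    0    0]
  r1: [   0    1   -1   -1    0   -1]
  r2: [   0    0    0    0    1    0]
Fix exponent of ω at 1, γ at 0, f at 0; solve each RREF row for its pivot's exponent:
  r0: exp(i) + (0)·1 = 0 ⇒ exp(i) = 0
  r1: exp(t) + (-1)·1 = 0 ⇒ exp(t) = 1
  r2: exp(ΔT) + (0)·1 = 0 ⇒ exp(ΔT) = 0
Π_1 = t · ω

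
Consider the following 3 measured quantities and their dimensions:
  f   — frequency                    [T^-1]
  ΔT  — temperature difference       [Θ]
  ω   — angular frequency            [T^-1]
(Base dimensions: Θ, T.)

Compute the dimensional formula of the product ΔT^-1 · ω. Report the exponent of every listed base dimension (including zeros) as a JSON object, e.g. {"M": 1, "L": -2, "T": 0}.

Dimensional matrix (Θ×T by f×ΔT×ω):
  Θ: [ 0  1  0]
  T: [-1  0 -1]
  [Θ]: (-1)·1+(1)·0 = -1
  [T]: (-1)·0+(1)·-1 = -1
⇒ Θ^-1 T^-1

{"Θ": -1, "T": -1}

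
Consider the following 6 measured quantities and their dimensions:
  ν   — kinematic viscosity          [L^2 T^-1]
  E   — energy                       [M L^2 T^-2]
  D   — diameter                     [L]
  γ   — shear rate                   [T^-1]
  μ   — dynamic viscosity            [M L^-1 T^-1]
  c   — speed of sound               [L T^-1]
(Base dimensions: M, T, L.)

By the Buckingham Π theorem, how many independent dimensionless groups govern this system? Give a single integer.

Write exponents as rows M,T,L / cols ν,E,D,γ,μ,c:
  M: [ 0  1  0  0  1  0]
  T: [-1 -2  0 -1 -1 -1]
  L: [ 2  2  1  0 -1  1]
RREF → pivots at {ν,E,D} ⇒ r = 3
Π count = n − r = 6 − 3 = 3

3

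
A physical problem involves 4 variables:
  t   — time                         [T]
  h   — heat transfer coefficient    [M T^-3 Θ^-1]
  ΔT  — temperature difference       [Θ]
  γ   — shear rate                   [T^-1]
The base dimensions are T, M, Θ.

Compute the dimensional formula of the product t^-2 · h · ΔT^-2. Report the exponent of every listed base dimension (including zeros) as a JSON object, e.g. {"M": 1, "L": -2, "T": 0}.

Dimensional matrix (T×M×Θ by t×h×ΔT×γ):
  T: [ 1 -3  0 -1]
  M: [ 0  1  0  0]
  Θ: [ 0 -1  1  0]
  [T]: (-2)·1+(1)·-3+(-2)·0 = -5
  [M]: (-2)·0+(1)·1+(-2)·0 = 1
  [Θ]: (-2)·0+(1)·-1+(-2)·1 = -3
⇒ T^-5 M Θ^-3

{"T": -5, "M": 1, "Θ": -3}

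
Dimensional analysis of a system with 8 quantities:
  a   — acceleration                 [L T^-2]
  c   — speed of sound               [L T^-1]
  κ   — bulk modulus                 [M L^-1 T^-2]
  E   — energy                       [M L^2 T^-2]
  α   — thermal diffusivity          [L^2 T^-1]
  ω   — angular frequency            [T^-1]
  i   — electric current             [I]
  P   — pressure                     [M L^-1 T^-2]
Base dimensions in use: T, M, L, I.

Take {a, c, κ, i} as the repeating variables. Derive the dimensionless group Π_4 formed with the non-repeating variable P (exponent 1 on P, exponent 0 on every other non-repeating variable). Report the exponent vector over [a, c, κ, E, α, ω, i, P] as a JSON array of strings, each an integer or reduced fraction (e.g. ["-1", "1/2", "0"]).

["0", "0", "-1", "0", "0", "0", "0", "1"]

Dimensional matrix (T×M×L×I by a×c×κ×E×α×ω×i×P):
  T: [-2 -1 -2 -2 -1 -1  0 -2]
  M: [ 0  0  1  1  0  0  0  1]
  L: [ 1  1 -1  2  2  0  0 -1]
  I: [ 0  0  0  0  0  0  1  0]
RREF → pivots at {a,c,κ,i} ⇒ r = 4
Repeat: a,c,κ,i; free: E,α,ω,P
RREF:
  r0: [   1    0    0   -3   -1    1    0    0]
  r1: [   0    1    0    6    3   -1    0    0]
  r2: [   0    0    1    1    0    0    0    1]
  r3: [   0    0    0    0    0    0    1    0]
Fix exponent of P at 1, E at 0, α at 0, ω at 0; solve each RREF row for its pivot's exponent:
  r0: exp(a) + (0)·1 = 0 ⇒ exp(a) = 0
  r1: exp(c) + (0)·1 = 0 ⇒ exp(c) = 0
  r2: exp(κ) + (1)·1 = 0 ⇒ exp(κ) = -1
  r3: exp(i) + (0)·1 = 0 ⇒ exp(i) = 0
Π_4 = κ^-1 · P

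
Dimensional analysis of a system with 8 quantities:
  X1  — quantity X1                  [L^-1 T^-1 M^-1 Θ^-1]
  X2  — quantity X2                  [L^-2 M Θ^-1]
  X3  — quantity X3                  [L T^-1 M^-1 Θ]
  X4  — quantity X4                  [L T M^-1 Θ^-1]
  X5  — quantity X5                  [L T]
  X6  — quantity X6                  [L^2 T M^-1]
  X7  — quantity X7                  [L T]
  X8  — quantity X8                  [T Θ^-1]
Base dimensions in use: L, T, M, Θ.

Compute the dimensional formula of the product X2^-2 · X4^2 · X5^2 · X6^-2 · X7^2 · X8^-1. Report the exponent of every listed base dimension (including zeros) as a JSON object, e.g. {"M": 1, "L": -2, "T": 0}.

Exponent matrix [L,T,M,Θ] × [X1,X2,X3,X4,X5,X6,X7,X8]:
  L: [-1 -2  1  1  1  2  1  0]
  T: [-1  0 -1  1  1  1  1  1]
  M: [-1  1 -1 -1  0 -1  0  0]
  Θ: [-1 -1  1 -1  0  0  0 -1]
  [L]: (-2)·-2+(2)·1+(2)·1+(-2)·2+(2)·1+(-1)·0 = 6
  [T]: (-2)·0+(2)·1+(2)·1+(-2)·1+(2)·1+(-1)·1 = 3
  [M]: (-2)·1+(2)·-1+(2)·0+(-2)·-1+(2)·0+(-1)·0 = -2
  [Θ]: (-2)·-1+(2)·-1+(2)·0+(-2)·0+(2)·0+(-1)·-1 = 1
⇒ L^6 T^3 M^-2 Θ

{"L": 6, "T": 3, "M": -2, "Θ": 1}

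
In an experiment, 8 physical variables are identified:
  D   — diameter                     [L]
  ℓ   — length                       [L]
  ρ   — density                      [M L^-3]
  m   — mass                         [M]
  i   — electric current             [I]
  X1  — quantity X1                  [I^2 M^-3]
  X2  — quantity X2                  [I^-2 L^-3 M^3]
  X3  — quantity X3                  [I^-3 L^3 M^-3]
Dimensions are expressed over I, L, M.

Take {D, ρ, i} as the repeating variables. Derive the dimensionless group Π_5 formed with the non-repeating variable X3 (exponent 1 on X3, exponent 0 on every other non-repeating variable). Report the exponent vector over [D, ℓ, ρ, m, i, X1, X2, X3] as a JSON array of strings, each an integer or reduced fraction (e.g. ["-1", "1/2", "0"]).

["6", "0", "3", "0", "3", "0", "0", "1"]

Dimensional matrix (I×L×M by D×ℓ×ρ×m×i×X1×X2×X3):
  I: [ 0  0  0  0  1  2 -2 -3]
  L: [ 1  1 -3  0  0  0 -3  3]
  M: [ 0  0  1  1  0 -3  3 -3]
Echelon form has 3 nonzero rows (pivots: D,ρ,i)
Repeat: D,ρ,i; free: ℓ,m,X1,X2,X3
RREF:
  r0: [   1    1    0    3    0   -9    6   -6]
  r1: [   0    0    1    1    0   -3    3   -3]
  r2: [   0    0    0    0    1    2   -2   -3]
Fix exponent of X3 at 1, ℓ at 0, m at 0, X1 at 0, X2 at 0; solve each RREF row for its pivot's exponent:
  r0: exp(D) + (-6)·1 = 0 ⇒ exp(D) = 6
  r1: exp(ρ) + (-3)·1 = 0 ⇒ exp(ρ) = 3
  r2: exp(i) + (-3)·1 = 0 ⇒ exp(i) = 3
Π_5 = D^6 · ρ^3 · i^3 · X3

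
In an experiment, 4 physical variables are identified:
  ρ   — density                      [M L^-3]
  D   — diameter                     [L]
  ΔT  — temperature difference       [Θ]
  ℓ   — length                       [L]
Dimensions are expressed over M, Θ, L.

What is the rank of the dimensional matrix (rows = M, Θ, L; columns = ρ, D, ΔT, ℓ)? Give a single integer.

3

Dimensional matrix (M×Θ×L by ρ×D×ΔT×ℓ):
  M: [ 1  0  0  0]
  Θ: [ 0  0  1  0]
  L: [-3  1  0  1]
Echelon form has 3 nonzero rows (pivots: ρ,D,ΔT)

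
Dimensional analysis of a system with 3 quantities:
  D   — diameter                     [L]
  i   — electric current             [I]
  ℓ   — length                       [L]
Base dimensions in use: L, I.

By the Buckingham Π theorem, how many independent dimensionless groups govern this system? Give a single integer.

Exponent matrix [L,I] × [D,i,ℓ]:
  L: [ 1  0  1]
  I: [ 0  1  0]
Echelon form has 2 nonzero rows (pivots: D,i)
n=3, r=2 ⇒ 1 dimensionless group

1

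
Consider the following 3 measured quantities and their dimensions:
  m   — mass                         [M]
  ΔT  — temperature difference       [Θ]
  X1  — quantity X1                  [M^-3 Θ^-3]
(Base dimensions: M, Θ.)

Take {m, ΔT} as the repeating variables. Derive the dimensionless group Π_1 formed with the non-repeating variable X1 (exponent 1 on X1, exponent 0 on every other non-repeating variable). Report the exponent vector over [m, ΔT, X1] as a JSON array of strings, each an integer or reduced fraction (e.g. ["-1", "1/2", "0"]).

["3", "3", "1"]

Write exponents as rows M,Θ / cols m,ΔT,X1:
  M: [ 1  0 -3]
  Θ: [ 0  1 -3]
RREF → pivots at {m,ΔT} ⇒ r = 2
Repeat: m,ΔT; free: X1
RREF:
  r0: [   1    0   -3]
  r1: [   0    1   -3]
Fix exponent of X1 at 1; solve each RREF row for its pivot's exponent:
  r0: exp(m) + (-3)·1 = 0 ⇒ exp(m) = 3
  r1: exp(ΔT) + (-3)·1 = 0 ⇒ exp(ΔT) = 3
Π_1 = m^3 · ΔT^3 · X1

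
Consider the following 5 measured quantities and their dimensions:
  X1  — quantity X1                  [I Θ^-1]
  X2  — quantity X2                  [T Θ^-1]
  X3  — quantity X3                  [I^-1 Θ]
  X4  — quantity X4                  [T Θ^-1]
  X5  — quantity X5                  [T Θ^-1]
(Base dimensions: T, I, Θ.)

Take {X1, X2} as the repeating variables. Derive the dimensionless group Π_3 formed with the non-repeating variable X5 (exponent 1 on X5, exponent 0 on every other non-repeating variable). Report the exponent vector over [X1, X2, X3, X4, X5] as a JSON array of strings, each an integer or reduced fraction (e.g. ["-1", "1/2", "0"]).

Dimensional matrix (T×I×Θ by X1×X2×X3×X4×X5):
  T: [ 0  1  0  1  1]
  I: [ 1  0 -1  0  0]
  Θ: [-1 -1  1 -1 -1]
RREF → pivots at {X1,X2} ⇒ r = 2
Pivot set = {X1,X2}, free = {X3,X4,X5}
RREF:
  r0: [   1    0   -1    0    0]
  r1: [   0    1    0    1    1]
  r2: [   0    0    0    0    0]
Fix exponent of X5 at 1, X3 at 0, X4 at 0; solve each RREF row for its pivot's exponent:
  r0: exp(X1) + (0)·1 = 0 ⇒ exp(X1) = 0
  r1: exp(X2) + (1)·1 = 0 ⇒ exp(X2) = -1
Π_3 = X2^-1 · X5

["0", "-1", "0", "0", "1"]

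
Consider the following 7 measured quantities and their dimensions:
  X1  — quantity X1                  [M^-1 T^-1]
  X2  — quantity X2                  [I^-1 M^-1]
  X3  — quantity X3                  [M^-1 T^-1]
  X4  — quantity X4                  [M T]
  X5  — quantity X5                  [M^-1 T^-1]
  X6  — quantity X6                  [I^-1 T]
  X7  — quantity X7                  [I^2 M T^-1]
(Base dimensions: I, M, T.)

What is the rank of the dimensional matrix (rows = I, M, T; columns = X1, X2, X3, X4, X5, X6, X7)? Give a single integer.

2

Write exponents as rows I,M,T / cols X1,X2,X3,X4,X5,X6,X7:
  I: [ 0 -1  0  0  0 -1  2]
  M: [-1 -1 -1  1 -1  0  1]
  T: [-1  0 -1  1 -1  1 -1]
RREF → pivots at {X1,X2} ⇒ r = 2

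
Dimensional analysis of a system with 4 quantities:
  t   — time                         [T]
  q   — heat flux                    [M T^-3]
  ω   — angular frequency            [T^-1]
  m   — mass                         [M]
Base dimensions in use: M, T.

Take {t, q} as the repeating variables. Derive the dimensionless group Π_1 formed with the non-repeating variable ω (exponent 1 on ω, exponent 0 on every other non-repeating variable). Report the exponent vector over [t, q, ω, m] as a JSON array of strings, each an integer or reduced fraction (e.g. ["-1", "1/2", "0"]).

Dimensional matrix (M×T by t×q×ω×m):
  M: [ 0  1  0  1]
  T: [ 1 -3 -1  0]
Row reduction gives pivot columns t,q; rank = 2
Repeat: t,q; free: ω,m
RREF:
  r0: [   1    0   -1    3]
  r1: [   0    1    0    1]
Fix exponent of ω at 1, m at 0; solve each RREF row for its pivot's exponent:
  r0: exp(t) + (-1)·1 = 0 ⇒ exp(t) = 1
  r1: exp(q) + (0)·1 = 0 ⇒ exp(q) = 0
Π_1 = t · ω

["1", "0", "1", "0"]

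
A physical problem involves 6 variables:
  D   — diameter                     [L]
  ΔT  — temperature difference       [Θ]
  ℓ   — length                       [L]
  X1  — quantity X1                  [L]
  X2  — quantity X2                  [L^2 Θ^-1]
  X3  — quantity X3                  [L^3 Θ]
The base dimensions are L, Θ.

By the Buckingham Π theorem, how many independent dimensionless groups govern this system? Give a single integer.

4

Exponent matrix [L,Θ] × [D,ΔT,ℓ,X1,X2,X3]:
  L: [ 1  0  1  1  2  3]
  Θ: [ 0  1  0  0 -1  1]
RREF → pivots at {D,ΔT} ⇒ r = 2
Π count = n − r = 6 − 2 = 4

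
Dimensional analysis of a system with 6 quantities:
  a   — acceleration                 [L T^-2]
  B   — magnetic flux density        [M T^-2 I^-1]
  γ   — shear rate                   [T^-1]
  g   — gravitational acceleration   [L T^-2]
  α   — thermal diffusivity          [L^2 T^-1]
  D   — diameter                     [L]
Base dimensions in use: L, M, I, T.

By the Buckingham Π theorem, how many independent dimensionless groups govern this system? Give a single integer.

Dimensional matrix (L×M×I×T by a×B×γ×g×α×D):
  L: [ 1  0  0  1  2  1]
  M: [ 0  1  0  0  0  0]
  I: [ 0 -1  0  0  0  0]
  T: [-2 -2 -1 -2 -1  0]
Echelon form has 3 nonzero rows (pivots: a,B,γ)
6 vars − rank 3 = 3 Π groups

3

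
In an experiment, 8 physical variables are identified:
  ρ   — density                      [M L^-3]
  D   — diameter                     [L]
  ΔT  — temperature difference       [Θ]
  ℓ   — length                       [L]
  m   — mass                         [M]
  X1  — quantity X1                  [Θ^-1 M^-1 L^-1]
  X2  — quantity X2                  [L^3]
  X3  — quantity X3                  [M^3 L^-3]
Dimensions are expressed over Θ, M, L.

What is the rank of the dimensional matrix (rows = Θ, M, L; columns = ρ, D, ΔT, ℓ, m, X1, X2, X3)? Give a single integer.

3

Dimensional matrix (Θ×M×L by ρ×D×ΔT×ℓ×m×X1×X2×X3):
  Θ: [ 0  0  1  0  0 -1  0  0]
  M: [ 1  0  0  0  1 -1  0  3]
  L: [-3  1  0  1  0 -1  3 -3]
Row reduction gives pivot columns ρ,D,ΔT; rank = 3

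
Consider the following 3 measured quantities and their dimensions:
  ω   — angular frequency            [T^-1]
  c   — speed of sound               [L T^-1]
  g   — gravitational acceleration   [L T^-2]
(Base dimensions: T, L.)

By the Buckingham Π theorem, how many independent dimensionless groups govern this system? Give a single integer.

Dimensional matrix (T×L by ω×c×g):
  T: [-1 -1 -2]
  L: [ 0  1  1]
Row reduction gives pivot columns ω,c; rank = 2
n=3, r=2 ⇒ 1 dimensionless group

1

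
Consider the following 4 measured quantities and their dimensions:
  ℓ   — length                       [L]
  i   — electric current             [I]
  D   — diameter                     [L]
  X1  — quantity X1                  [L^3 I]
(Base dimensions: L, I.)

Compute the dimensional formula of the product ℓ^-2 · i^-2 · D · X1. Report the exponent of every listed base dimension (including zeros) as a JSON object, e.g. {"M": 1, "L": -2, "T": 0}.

Write exponents as rows L,I / cols ℓ,i,D,X1:
  L: [ 1  0  1  3]
  I: [ 0  1  0  1]
  [L]: (-2)·1+(-2)·0+(1)·1+(1)·3 = 2
  [I]: (-2)·0+(-2)·1+(1)·0+(1)·1 = -1
⇒ L^2 I^-1

{"L": 2, "I": -1}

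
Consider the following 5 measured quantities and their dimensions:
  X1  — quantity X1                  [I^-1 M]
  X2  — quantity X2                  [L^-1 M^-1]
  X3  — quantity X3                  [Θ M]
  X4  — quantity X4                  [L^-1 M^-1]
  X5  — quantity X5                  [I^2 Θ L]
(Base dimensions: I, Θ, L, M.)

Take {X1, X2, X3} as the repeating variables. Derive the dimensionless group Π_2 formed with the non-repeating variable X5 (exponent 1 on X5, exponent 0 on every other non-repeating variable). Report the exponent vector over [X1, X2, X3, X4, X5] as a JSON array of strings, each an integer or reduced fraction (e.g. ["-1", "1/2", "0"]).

["2", "1", "-1", "0", "1"]

Dimensional matrix (I×Θ×L×M by X1×X2×X3×X4×X5):
  I: [-1  0  0  0  2]
  Θ: [ 0  0  1  0  1]
  L: [ 0 -1  0 -1  1]
  M: [ 1 -1  1 -1  0]
Row reduction gives pivot columns X1,X2,X3; rank = 3
Repeat: X1,X2,X3; free: X4,X5
RREF:
  r0: [   1    0    0    0   -2]
  r1: [   0    1    0    1   -1]
  r2: [   0    0    1    0    1]
  r3: [   0    0    0    0    0]
Fix exponent of X5 at 1, X4 at 0; solve each RREF row for its pivot's exponent:
  r0: exp(X1) + (-2)·1 = 0 ⇒ exp(X1) = 2
  r1: exp(X2) + (-1)·1 = 0 ⇒ exp(X2) = 1
  r2: exp(X3) + (1)·1 = 0 ⇒ exp(X3) = -1
Π_2 = X1^2 · X2 · X3^-1 · X5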